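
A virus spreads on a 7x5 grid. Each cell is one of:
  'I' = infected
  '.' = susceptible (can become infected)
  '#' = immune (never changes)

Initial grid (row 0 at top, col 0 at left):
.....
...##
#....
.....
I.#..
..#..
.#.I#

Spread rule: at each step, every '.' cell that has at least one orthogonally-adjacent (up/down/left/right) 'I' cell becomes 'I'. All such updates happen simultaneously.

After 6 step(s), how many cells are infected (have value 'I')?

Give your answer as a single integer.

Step 0 (initial): 2 infected
Step 1: +5 new -> 7 infected
Step 2: +5 new -> 12 infected
Step 3: +4 new -> 16 infected
Step 4: +4 new -> 20 infected
Step 5: +4 new -> 24 infected
Step 6: +2 new -> 26 infected

Answer: 26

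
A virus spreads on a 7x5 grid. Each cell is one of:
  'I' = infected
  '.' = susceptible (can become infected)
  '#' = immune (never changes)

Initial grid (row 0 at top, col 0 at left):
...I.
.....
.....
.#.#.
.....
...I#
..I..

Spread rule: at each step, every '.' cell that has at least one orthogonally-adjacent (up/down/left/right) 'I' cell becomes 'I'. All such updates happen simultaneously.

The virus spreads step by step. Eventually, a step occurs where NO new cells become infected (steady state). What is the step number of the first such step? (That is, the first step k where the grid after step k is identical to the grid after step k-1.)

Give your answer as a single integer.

Step 0 (initial): 3 infected
Step 1: +7 new -> 10 infected
Step 2: +9 new -> 19 infected
Step 3: +8 new -> 27 infected
Step 4: +3 new -> 30 infected
Step 5: +2 new -> 32 infected
Step 6: +0 new -> 32 infected

Answer: 6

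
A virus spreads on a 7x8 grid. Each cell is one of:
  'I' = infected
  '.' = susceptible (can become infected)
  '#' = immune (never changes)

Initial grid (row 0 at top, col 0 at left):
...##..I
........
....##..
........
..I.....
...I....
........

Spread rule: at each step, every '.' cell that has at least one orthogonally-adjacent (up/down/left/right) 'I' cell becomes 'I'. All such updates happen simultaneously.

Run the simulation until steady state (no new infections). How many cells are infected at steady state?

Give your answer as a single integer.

Answer: 52

Derivation:
Step 0 (initial): 3 infected
Step 1: +8 new -> 11 infected
Step 2: +12 new -> 23 infected
Step 3: +13 new -> 36 infected
Step 4: +12 new -> 48 infected
Step 5: +3 new -> 51 infected
Step 6: +1 new -> 52 infected
Step 7: +0 new -> 52 infected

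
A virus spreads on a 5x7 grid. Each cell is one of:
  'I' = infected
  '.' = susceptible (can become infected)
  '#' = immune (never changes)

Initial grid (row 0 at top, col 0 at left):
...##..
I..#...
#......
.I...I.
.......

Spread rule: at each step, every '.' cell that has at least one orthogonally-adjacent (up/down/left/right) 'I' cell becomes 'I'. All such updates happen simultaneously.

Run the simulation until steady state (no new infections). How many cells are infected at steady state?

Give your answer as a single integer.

Step 0 (initial): 3 infected
Step 1: +10 new -> 13 infected
Step 2: +11 new -> 24 infected
Step 3: +6 new -> 30 infected
Step 4: +1 new -> 31 infected
Step 5: +0 new -> 31 infected

Answer: 31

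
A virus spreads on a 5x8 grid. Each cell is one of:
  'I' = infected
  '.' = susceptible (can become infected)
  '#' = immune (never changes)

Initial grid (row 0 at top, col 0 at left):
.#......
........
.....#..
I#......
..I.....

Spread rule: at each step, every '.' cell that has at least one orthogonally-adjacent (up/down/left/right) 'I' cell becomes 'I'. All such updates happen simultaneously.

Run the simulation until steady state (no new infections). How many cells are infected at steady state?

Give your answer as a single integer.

Answer: 37

Derivation:
Step 0 (initial): 2 infected
Step 1: +5 new -> 7 infected
Step 2: +5 new -> 12 infected
Step 3: +6 new -> 18 infected
Step 4: +5 new -> 23 infected
Step 5: +4 new -> 27 infected
Step 6: +4 new -> 31 infected
Step 7: +3 new -> 34 infected
Step 8: +2 new -> 36 infected
Step 9: +1 new -> 37 infected
Step 10: +0 new -> 37 infected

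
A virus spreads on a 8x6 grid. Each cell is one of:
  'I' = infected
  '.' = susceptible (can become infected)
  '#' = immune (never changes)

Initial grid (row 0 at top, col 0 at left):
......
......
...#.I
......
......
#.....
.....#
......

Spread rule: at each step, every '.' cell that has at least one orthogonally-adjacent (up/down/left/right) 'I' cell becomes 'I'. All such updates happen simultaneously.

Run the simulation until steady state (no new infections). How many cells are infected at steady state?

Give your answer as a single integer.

Answer: 45

Derivation:
Step 0 (initial): 1 infected
Step 1: +3 new -> 4 infected
Step 2: +4 new -> 8 infected
Step 3: +5 new -> 13 infected
Step 4: +5 new -> 18 infected
Step 5: +7 new -> 25 infected
Step 6: +8 new -> 33 infected
Step 7: +7 new -> 40 infected
Step 8: +2 new -> 42 infected
Step 9: +2 new -> 44 infected
Step 10: +1 new -> 45 infected
Step 11: +0 new -> 45 infected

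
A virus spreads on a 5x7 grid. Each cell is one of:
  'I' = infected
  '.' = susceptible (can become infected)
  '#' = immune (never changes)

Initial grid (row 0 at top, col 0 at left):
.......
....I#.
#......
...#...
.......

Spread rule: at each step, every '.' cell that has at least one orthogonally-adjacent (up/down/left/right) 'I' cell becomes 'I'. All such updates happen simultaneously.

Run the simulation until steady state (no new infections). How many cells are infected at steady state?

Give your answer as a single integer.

Answer: 32

Derivation:
Step 0 (initial): 1 infected
Step 1: +3 new -> 4 infected
Step 2: +6 new -> 10 infected
Step 3: +7 new -> 17 infected
Step 4: +8 new -> 25 infected
Step 5: +4 new -> 29 infected
Step 6: +2 new -> 31 infected
Step 7: +1 new -> 32 infected
Step 8: +0 new -> 32 infected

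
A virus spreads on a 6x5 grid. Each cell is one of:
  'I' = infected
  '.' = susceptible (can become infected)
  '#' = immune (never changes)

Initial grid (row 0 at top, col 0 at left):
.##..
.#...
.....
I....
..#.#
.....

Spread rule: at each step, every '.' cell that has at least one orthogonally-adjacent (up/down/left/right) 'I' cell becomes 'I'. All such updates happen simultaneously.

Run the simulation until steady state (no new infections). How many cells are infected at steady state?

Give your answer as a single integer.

Answer: 25

Derivation:
Step 0 (initial): 1 infected
Step 1: +3 new -> 4 infected
Step 2: +5 new -> 9 infected
Step 3: +4 new -> 13 infected
Step 4: +5 new -> 18 infected
Step 5: +3 new -> 21 infected
Step 6: +3 new -> 24 infected
Step 7: +1 new -> 25 infected
Step 8: +0 new -> 25 infected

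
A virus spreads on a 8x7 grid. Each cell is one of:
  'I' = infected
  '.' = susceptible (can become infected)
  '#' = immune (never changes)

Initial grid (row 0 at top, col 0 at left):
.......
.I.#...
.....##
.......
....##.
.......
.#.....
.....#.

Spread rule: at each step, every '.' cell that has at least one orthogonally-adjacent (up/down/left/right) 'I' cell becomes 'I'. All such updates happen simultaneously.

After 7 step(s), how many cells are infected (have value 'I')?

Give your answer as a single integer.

Step 0 (initial): 1 infected
Step 1: +4 new -> 5 infected
Step 2: +5 new -> 10 infected
Step 3: +5 new -> 15 infected
Step 4: +6 new -> 21 infected
Step 5: +6 new -> 27 infected
Step 6: +6 new -> 33 infected
Step 7: +6 new -> 39 infected

Answer: 39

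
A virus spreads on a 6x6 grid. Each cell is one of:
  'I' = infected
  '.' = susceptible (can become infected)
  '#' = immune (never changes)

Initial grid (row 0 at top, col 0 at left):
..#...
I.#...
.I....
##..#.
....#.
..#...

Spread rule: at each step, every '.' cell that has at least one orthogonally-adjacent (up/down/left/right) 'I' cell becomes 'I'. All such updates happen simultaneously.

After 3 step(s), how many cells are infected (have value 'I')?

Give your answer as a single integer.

Answer: 13

Derivation:
Step 0 (initial): 2 infected
Step 1: +4 new -> 6 infected
Step 2: +3 new -> 9 infected
Step 3: +4 new -> 13 infected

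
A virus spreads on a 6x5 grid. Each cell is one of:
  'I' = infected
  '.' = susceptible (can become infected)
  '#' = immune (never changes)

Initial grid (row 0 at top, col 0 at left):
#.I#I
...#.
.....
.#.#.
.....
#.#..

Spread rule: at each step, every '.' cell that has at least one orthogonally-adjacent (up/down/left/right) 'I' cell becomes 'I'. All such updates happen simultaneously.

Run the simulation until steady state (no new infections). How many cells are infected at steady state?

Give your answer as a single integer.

Answer: 23

Derivation:
Step 0 (initial): 2 infected
Step 1: +3 new -> 5 infected
Step 2: +3 new -> 8 infected
Step 3: +5 new -> 13 infected
Step 4: +3 new -> 16 infected
Step 5: +4 new -> 20 infected
Step 6: +3 new -> 23 infected
Step 7: +0 new -> 23 infected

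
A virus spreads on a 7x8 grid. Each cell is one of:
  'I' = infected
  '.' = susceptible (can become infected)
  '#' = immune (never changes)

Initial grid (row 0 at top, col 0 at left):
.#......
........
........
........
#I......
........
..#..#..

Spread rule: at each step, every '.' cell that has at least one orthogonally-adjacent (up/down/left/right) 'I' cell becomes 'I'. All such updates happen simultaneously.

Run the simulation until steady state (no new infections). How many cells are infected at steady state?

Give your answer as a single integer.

Answer: 52

Derivation:
Step 0 (initial): 1 infected
Step 1: +3 new -> 4 infected
Step 2: +7 new -> 11 infected
Step 3: +7 new -> 18 infected
Step 4: +7 new -> 25 infected
Step 5: +8 new -> 33 infected
Step 6: +6 new -> 39 infected
Step 7: +6 new -> 45 infected
Step 8: +4 new -> 49 infected
Step 9: +2 new -> 51 infected
Step 10: +1 new -> 52 infected
Step 11: +0 new -> 52 infected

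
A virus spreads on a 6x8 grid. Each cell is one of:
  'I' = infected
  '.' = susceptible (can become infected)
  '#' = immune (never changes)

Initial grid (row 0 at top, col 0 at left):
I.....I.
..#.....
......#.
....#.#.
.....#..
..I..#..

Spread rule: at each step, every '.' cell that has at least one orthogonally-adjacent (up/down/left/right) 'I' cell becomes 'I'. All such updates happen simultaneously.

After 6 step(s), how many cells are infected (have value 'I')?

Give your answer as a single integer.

Answer: 41

Derivation:
Step 0 (initial): 3 infected
Step 1: +8 new -> 11 infected
Step 2: +11 new -> 22 infected
Step 3: +11 new -> 33 infected
Step 4: +5 new -> 38 infected
Step 5: +1 new -> 39 infected
Step 6: +2 new -> 41 infected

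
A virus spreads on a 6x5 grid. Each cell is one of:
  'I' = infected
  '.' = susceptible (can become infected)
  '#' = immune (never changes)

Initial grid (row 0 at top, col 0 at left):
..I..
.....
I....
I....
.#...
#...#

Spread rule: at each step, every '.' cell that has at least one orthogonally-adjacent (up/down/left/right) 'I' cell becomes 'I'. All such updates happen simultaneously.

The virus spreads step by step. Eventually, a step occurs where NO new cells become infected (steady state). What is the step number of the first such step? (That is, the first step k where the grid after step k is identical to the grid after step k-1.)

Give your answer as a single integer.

Step 0 (initial): 3 infected
Step 1: +7 new -> 10 infected
Step 2: +6 new -> 16 infected
Step 3: +4 new -> 20 infected
Step 4: +4 new -> 24 infected
Step 5: +3 new -> 27 infected
Step 6: +0 new -> 27 infected

Answer: 6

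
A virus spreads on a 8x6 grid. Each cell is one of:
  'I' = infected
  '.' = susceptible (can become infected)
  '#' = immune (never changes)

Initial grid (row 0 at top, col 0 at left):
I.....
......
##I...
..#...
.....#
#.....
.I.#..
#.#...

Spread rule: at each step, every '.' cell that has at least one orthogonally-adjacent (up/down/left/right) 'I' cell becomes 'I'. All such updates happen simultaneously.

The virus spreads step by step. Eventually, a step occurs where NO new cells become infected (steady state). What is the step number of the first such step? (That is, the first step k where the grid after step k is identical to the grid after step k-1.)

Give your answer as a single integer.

Step 0 (initial): 3 infected
Step 1: +8 new -> 11 infected
Step 2: +7 new -> 18 infected
Step 3: +9 new -> 27 infected
Step 4: +6 new -> 33 infected
Step 5: +3 new -> 36 infected
Step 6: +2 new -> 38 infected
Step 7: +2 new -> 40 infected
Step 8: +0 new -> 40 infected

Answer: 8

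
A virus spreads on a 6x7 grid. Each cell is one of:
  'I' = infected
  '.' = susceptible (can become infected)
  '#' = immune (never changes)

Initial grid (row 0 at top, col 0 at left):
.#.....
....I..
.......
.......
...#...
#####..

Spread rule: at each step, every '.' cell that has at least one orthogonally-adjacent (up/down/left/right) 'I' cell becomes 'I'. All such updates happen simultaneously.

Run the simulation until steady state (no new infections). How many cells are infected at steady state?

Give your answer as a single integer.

Answer: 35

Derivation:
Step 0 (initial): 1 infected
Step 1: +4 new -> 5 infected
Step 2: +7 new -> 12 infected
Step 3: +8 new -> 20 infected
Step 4: +5 new -> 25 infected
Step 5: +6 new -> 31 infected
Step 6: +3 new -> 34 infected
Step 7: +1 new -> 35 infected
Step 8: +0 new -> 35 infected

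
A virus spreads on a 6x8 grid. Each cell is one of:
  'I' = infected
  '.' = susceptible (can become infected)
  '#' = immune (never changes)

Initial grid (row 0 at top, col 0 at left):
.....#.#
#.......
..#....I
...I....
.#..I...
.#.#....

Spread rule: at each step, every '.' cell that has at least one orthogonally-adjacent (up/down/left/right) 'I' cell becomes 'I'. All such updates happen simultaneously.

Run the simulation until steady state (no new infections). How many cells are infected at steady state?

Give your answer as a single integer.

Answer: 41

Derivation:
Step 0 (initial): 3 infected
Step 1: +9 new -> 12 infected
Step 2: +11 new -> 23 infected
Step 3: +10 new -> 33 infected
Step 4: +5 new -> 38 infected
Step 5: +2 new -> 40 infected
Step 6: +1 new -> 41 infected
Step 7: +0 new -> 41 infected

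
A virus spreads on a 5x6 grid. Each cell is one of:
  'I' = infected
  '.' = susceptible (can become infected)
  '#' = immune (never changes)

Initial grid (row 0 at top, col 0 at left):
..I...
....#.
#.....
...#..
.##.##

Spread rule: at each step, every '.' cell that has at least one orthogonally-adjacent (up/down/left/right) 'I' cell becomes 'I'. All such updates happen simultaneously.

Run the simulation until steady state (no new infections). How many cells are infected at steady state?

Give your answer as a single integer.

Step 0 (initial): 1 infected
Step 1: +3 new -> 4 infected
Step 2: +5 new -> 9 infected
Step 3: +5 new -> 14 infected
Step 4: +3 new -> 17 infected
Step 5: +3 new -> 20 infected
Step 6: +2 new -> 22 infected
Step 7: +0 new -> 22 infected

Answer: 22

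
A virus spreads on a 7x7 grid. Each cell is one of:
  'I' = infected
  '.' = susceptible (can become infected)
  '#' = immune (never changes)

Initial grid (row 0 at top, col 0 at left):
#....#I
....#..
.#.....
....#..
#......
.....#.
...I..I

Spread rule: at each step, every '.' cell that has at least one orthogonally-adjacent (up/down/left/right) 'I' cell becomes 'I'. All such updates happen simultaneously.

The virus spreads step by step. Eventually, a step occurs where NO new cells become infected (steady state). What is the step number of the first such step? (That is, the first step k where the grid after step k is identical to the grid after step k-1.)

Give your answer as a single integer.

Step 0 (initial): 3 infected
Step 1: +6 new -> 9 infected
Step 2: +7 new -> 16 infected
Step 3: +8 new -> 24 infected
Step 4: +6 new -> 30 infected
Step 5: +3 new -> 33 infected
Step 6: +3 new -> 36 infected
Step 7: +4 new -> 40 infected
Step 8: +2 new -> 42 infected
Step 9: +0 new -> 42 infected

Answer: 9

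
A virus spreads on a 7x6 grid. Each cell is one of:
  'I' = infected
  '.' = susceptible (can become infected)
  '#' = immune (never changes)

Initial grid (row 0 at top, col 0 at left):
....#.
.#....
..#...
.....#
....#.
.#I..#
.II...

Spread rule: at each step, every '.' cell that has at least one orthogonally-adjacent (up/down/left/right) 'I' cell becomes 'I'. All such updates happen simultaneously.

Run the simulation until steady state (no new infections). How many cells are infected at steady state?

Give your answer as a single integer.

Step 0 (initial): 3 infected
Step 1: +4 new -> 7 infected
Step 2: +6 new -> 13 infected
Step 3: +4 new -> 17 infected
Step 4: +4 new -> 21 infected
Step 5: +3 new -> 24 infected
Step 6: +5 new -> 29 infected
Step 7: +3 new -> 32 infected
Step 8: +2 new -> 34 infected
Step 9: +0 new -> 34 infected

Answer: 34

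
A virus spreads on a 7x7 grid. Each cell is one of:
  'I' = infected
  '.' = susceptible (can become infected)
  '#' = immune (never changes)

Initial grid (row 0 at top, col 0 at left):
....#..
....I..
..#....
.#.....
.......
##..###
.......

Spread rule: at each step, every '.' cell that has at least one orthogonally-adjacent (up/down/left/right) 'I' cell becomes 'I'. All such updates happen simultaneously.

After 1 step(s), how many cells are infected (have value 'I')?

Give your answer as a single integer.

Answer: 4

Derivation:
Step 0 (initial): 1 infected
Step 1: +3 new -> 4 infected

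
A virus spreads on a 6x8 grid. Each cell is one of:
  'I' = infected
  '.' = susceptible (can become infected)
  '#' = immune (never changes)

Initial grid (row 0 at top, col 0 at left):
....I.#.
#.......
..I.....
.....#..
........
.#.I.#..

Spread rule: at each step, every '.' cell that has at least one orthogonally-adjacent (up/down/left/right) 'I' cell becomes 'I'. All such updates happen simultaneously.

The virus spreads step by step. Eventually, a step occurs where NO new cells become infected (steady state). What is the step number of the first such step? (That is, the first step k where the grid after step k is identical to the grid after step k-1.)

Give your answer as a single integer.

Step 0 (initial): 3 infected
Step 1: +10 new -> 13 infected
Step 2: +10 new -> 23 infected
Step 3: +7 new -> 30 infected
Step 4: +5 new -> 35 infected
Step 5: +6 new -> 41 infected
Step 6: +2 new -> 43 infected
Step 7: +0 new -> 43 infected

Answer: 7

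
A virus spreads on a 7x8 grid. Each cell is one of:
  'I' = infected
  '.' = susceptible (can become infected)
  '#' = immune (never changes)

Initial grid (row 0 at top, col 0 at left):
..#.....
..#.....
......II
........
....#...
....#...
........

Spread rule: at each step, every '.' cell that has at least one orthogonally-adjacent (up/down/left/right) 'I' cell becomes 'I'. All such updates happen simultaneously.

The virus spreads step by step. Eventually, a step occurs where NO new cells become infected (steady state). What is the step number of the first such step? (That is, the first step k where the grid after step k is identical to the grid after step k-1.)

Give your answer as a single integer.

Answer: 11

Derivation:
Step 0 (initial): 2 infected
Step 1: +5 new -> 7 infected
Step 2: +7 new -> 14 infected
Step 3: +7 new -> 21 infected
Step 4: +7 new -> 28 infected
Step 5: +5 new -> 33 infected
Step 6: +6 new -> 39 infected
Step 7: +6 new -> 45 infected
Step 8: +4 new -> 49 infected
Step 9: +2 new -> 51 infected
Step 10: +1 new -> 52 infected
Step 11: +0 new -> 52 infected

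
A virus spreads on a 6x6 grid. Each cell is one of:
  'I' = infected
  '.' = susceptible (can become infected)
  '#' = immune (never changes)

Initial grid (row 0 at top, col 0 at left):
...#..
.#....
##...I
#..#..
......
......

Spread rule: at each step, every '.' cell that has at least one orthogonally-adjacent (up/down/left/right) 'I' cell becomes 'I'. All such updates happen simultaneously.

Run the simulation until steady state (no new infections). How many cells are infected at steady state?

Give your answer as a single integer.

Step 0 (initial): 1 infected
Step 1: +3 new -> 4 infected
Step 2: +5 new -> 9 infected
Step 3: +5 new -> 14 infected
Step 4: +4 new -> 18 infected
Step 5: +4 new -> 22 infected
Step 6: +3 new -> 25 infected
Step 7: +3 new -> 28 infected
Step 8: +2 new -> 30 infected
Step 9: +0 new -> 30 infected

Answer: 30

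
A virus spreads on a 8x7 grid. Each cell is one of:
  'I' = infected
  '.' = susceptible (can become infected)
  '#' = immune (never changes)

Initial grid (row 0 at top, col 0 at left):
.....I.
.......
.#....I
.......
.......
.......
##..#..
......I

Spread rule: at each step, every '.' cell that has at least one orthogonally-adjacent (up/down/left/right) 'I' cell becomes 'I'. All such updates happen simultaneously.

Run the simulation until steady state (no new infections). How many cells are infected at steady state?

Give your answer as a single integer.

Step 0 (initial): 3 infected
Step 1: +8 new -> 11 infected
Step 2: +8 new -> 19 infected
Step 3: +7 new -> 26 infected
Step 4: +8 new -> 34 infected
Step 5: +7 new -> 41 infected
Step 6: +5 new -> 46 infected
Step 7: +4 new -> 50 infected
Step 8: +2 new -> 52 infected
Step 9: +0 new -> 52 infected

Answer: 52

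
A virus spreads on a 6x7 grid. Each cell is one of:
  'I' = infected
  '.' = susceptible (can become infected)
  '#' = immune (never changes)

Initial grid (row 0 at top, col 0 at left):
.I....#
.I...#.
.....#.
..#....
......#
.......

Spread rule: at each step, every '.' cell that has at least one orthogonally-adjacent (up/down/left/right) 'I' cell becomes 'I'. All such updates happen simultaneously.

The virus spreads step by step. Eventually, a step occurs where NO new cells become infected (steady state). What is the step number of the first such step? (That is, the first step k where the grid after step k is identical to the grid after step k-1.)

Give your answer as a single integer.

Step 0 (initial): 2 infected
Step 1: +5 new -> 7 infected
Step 2: +5 new -> 12 infected
Step 3: +5 new -> 17 infected
Step 4: +6 new -> 23 infected
Step 5: +4 new -> 27 infected
Step 6: +3 new -> 30 infected
Step 7: +3 new -> 33 infected
Step 8: +2 new -> 35 infected
Step 9: +2 new -> 37 infected
Step 10: +0 new -> 37 infected

Answer: 10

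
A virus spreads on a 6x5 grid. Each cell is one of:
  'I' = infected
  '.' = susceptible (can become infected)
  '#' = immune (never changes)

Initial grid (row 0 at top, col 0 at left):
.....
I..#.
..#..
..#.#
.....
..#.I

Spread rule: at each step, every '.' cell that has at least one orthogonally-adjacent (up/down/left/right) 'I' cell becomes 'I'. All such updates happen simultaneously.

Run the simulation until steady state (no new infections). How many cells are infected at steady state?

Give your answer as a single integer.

Step 0 (initial): 2 infected
Step 1: +5 new -> 7 infected
Step 2: +5 new -> 12 infected
Step 3: +5 new -> 17 infected
Step 4: +4 new -> 21 infected
Step 5: +3 new -> 24 infected
Step 6: +1 new -> 25 infected
Step 7: +0 new -> 25 infected

Answer: 25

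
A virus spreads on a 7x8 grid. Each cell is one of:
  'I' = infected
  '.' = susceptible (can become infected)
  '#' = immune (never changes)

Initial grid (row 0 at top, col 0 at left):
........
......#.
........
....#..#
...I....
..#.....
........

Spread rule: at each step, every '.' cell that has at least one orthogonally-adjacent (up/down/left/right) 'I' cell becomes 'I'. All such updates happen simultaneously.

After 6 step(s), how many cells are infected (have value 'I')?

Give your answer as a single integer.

Step 0 (initial): 1 infected
Step 1: +4 new -> 5 infected
Step 2: +6 new -> 11 infected
Step 3: +11 new -> 22 infected
Step 4: +12 new -> 34 infected
Step 5: +9 new -> 43 infected
Step 6: +5 new -> 48 infected

Answer: 48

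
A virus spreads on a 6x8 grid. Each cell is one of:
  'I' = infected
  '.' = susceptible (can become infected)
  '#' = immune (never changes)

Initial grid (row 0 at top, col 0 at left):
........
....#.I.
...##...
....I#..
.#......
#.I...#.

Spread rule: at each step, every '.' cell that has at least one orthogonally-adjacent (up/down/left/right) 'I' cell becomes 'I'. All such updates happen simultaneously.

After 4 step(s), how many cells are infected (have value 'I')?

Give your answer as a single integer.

Answer: 32

Derivation:
Step 0 (initial): 3 infected
Step 1: +9 new -> 12 infected
Step 2: +9 new -> 21 infected
Step 3: +6 new -> 27 infected
Step 4: +5 new -> 32 infected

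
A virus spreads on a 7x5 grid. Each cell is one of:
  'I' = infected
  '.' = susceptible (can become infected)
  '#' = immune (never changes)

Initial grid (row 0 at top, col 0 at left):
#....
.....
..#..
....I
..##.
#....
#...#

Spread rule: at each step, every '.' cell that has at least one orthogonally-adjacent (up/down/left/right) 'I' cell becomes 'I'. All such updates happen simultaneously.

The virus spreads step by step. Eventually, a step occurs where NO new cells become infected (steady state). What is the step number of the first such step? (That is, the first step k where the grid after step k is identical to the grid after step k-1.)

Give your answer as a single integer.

Step 0 (initial): 1 infected
Step 1: +3 new -> 4 infected
Step 2: +4 new -> 8 infected
Step 3: +4 new -> 12 infected
Step 4: +7 new -> 19 infected
Step 5: +6 new -> 25 infected
Step 6: +3 new -> 28 infected
Step 7: +0 new -> 28 infected

Answer: 7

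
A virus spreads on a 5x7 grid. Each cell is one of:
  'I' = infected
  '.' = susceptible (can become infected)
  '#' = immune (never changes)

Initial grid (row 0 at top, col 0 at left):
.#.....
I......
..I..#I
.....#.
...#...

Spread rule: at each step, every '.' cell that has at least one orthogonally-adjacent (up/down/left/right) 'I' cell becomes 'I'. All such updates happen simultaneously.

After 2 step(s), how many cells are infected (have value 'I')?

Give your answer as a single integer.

Step 0 (initial): 3 infected
Step 1: +9 new -> 12 infected
Step 2: +10 new -> 22 infected

Answer: 22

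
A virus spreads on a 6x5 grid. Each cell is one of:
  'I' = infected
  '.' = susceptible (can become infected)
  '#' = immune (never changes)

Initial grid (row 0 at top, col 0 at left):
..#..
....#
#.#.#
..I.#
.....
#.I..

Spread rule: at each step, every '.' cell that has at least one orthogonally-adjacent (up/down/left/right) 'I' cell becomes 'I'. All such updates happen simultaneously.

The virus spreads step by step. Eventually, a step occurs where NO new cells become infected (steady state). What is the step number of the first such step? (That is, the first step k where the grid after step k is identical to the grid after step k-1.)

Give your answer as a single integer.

Answer: 6

Derivation:
Step 0 (initial): 2 infected
Step 1: +5 new -> 7 infected
Step 2: +6 new -> 13 infected
Step 3: +4 new -> 17 infected
Step 4: +4 new -> 21 infected
Step 5: +2 new -> 23 infected
Step 6: +0 new -> 23 infected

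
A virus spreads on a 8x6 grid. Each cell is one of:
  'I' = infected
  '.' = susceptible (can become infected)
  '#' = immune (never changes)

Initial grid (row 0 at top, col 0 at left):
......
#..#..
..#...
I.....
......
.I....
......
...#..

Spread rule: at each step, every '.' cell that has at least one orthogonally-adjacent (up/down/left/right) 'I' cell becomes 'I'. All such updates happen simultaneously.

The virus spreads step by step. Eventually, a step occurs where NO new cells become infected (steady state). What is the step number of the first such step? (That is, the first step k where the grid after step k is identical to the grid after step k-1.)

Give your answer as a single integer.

Answer: 9

Derivation:
Step 0 (initial): 2 infected
Step 1: +7 new -> 9 infected
Step 2: +7 new -> 16 infected
Step 3: +7 new -> 23 infected
Step 4: +7 new -> 30 infected
Step 5: +7 new -> 37 infected
Step 6: +4 new -> 41 infected
Step 7: +2 new -> 43 infected
Step 8: +1 new -> 44 infected
Step 9: +0 new -> 44 infected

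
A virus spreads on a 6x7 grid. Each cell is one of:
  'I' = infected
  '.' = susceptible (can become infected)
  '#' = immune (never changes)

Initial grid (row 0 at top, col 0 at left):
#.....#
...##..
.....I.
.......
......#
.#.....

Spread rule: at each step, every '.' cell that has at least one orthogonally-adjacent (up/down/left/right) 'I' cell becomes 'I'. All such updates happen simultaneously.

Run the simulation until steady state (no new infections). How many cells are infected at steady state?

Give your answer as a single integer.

Step 0 (initial): 1 infected
Step 1: +4 new -> 5 infected
Step 2: +6 new -> 11 infected
Step 3: +5 new -> 16 infected
Step 4: +7 new -> 23 infected
Step 5: +6 new -> 29 infected
Step 6: +5 new -> 34 infected
Step 7: +1 new -> 35 infected
Step 8: +1 new -> 36 infected
Step 9: +0 new -> 36 infected

Answer: 36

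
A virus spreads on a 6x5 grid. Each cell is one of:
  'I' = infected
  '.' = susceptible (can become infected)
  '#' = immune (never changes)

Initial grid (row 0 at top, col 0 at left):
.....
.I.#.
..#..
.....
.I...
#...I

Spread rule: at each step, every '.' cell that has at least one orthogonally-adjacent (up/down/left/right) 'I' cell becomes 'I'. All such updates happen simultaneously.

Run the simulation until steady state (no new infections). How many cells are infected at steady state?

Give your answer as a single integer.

Step 0 (initial): 3 infected
Step 1: +10 new -> 13 infected
Step 2: +8 new -> 21 infected
Step 3: +3 new -> 24 infected
Step 4: +3 new -> 27 infected
Step 5: +0 new -> 27 infected

Answer: 27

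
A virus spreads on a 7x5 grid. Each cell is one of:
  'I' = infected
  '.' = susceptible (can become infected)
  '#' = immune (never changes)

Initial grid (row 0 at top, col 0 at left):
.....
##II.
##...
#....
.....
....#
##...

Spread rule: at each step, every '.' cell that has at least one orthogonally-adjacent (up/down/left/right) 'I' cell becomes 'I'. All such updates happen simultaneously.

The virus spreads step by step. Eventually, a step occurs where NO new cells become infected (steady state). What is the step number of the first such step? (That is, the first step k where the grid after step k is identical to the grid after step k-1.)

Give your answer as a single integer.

Answer: 7

Derivation:
Step 0 (initial): 2 infected
Step 1: +5 new -> 7 infected
Step 2: +5 new -> 12 infected
Step 3: +5 new -> 17 infected
Step 4: +4 new -> 21 infected
Step 5: +4 new -> 25 infected
Step 6: +2 new -> 27 infected
Step 7: +0 new -> 27 infected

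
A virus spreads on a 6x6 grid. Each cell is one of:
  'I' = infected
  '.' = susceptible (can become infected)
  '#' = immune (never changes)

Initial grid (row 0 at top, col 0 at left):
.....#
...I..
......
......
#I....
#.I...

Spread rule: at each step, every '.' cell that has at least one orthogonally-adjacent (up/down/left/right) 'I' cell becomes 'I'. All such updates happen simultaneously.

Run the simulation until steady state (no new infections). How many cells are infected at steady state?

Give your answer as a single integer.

Answer: 33

Derivation:
Step 0 (initial): 3 infected
Step 1: +8 new -> 11 infected
Step 2: +12 new -> 23 infected
Step 3: +7 new -> 30 infected
Step 4: +3 new -> 33 infected
Step 5: +0 new -> 33 infected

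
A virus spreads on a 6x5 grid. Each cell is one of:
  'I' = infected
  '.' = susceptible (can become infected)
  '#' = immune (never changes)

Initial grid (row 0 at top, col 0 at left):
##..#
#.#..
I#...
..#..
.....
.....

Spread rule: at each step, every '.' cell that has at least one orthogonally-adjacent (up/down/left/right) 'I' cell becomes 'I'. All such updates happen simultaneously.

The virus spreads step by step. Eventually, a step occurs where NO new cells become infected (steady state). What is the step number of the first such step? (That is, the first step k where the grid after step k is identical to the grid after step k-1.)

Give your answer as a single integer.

Step 0 (initial): 1 infected
Step 1: +1 new -> 2 infected
Step 2: +2 new -> 4 infected
Step 3: +2 new -> 6 infected
Step 4: +2 new -> 8 infected
Step 5: +2 new -> 10 infected
Step 6: +3 new -> 13 infected
Step 7: +3 new -> 16 infected
Step 8: +3 new -> 19 infected
Step 9: +2 new -> 21 infected
Step 10: +1 new -> 22 infected
Step 11: +0 new -> 22 infected

Answer: 11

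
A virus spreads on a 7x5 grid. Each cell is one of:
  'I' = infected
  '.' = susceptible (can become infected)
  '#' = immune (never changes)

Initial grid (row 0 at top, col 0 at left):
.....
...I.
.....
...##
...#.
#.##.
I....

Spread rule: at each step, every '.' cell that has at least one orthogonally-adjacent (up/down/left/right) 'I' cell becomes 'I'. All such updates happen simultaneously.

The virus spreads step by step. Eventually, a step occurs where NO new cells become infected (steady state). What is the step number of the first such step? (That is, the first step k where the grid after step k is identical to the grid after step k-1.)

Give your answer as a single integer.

Answer: 7

Derivation:
Step 0 (initial): 2 infected
Step 1: +5 new -> 7 infected
Step 2: +7 new -> 14 infected
Step 3: +6 new -> 20 infected
Step 4: +6 new -> 26 infected
Step 5: +2 new -> 28 infected
Step 6: +1 new -> 29 infected
Step 7: +0 new -> 29 infected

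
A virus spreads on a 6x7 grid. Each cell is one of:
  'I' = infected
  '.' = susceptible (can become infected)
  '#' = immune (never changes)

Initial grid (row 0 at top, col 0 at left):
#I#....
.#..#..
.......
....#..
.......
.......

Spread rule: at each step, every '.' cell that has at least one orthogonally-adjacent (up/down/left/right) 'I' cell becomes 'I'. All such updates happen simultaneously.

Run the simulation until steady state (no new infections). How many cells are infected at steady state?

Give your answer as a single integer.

Step 0 (initial): 1 infected
Step 1: +0 new -> 1 infected

Answer: 1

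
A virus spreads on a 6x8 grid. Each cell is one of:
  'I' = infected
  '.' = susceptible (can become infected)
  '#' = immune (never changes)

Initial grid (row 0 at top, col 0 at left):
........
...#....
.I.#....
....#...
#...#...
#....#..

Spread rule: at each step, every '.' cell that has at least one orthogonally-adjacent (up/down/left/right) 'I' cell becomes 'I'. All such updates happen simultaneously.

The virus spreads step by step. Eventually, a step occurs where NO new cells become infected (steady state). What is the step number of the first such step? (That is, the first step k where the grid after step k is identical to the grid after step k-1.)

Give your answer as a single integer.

Step 0 (initial): 1 infected
Step 1: +4 new -> 5 infected
Step 2: +6 new -> 11 infected
Step 3: +5 new -> 16 infected
Step 4: +3 new -> 19 infected
Step 5: +2 new -> 21 infected
Step 6: +3 new -> 24 infected
Step 7: +3 new -> 27 infected
Step 8: +3 new -> 30 infected
Step 9: +3 new -> 33 infected
Step 10: +3 new -> 36 infected
Step 11: +2 new -> 38 infected
Step 12: +2 new -> 40 infected
Step 13: +1 new -> 41 infected
Step 14: +0 new -> 41 infected

Answer: 14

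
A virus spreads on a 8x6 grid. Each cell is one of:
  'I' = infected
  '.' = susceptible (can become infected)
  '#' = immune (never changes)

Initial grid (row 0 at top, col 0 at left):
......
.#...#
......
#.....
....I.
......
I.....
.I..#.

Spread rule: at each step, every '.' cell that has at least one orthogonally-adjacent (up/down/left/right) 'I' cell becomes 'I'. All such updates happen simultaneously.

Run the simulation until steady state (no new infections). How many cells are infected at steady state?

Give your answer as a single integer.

Answer: 44

Derivation:
Step 0 (initial): 3 infected
Step 1: +8 new -> 11 infected
Step 2: +11 new -> 22 infected
Step 3: +8 new -> 30 infected
Step 4: +5 new -> 35 infected
Step 5: +4 new -> 39 infected
Step 6: +2 new -> 41 infected
Step 7: +2 new -> 43 infected
Step 8: +1 new -> 44 infected
Step 9: +0 new -> 44 infected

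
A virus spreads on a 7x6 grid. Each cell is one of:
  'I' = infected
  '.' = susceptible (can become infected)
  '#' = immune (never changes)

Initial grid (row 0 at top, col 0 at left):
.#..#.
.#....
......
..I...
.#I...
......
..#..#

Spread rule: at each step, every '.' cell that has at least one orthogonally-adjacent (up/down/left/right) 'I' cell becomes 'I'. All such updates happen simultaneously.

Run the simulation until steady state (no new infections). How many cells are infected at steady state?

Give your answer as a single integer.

Step 0 (initial): 2 infected
Step 1: +5 new -> 7 infected
Step 2: +8 new -> 15 infected
Step 3: +11 new -> 26 infected
Step 4: +7 new -> 33 infected
Step 5: +2 new -> 35 infected
Step 6: +1 new -> 36 infected
Step 7: +0 new -> 36 infected

Answer: 36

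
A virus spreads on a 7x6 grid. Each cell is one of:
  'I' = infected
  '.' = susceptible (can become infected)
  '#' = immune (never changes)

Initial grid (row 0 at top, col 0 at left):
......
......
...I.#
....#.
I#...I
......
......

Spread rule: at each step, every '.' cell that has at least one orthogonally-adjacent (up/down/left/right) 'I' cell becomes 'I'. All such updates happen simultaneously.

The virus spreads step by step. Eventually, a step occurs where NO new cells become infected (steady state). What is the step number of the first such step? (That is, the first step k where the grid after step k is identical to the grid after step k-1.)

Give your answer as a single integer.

Step 0 (initial): 3 infected
Step 1: +9 new -> 12 infected
Step 2: +12 new -> 24 infected
Step 3: +10 new -> 34 infected
Step 4: +5 new -> 39 infected
Step 5: +0 new -> 39 infected

Answer: 5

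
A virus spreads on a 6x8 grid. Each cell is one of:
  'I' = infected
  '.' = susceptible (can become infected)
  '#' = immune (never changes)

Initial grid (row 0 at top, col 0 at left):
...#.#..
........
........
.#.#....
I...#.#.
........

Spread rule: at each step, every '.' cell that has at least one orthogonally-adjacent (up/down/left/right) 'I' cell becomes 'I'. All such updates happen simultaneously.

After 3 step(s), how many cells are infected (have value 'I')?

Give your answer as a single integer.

Answer: 12

Derivation:
Step 0 (initial): 1 infected
Step 1: +3 new -> 4 infected
Step 2: +3 new -> 7 infected
Step 3: +5 new -> 12 infected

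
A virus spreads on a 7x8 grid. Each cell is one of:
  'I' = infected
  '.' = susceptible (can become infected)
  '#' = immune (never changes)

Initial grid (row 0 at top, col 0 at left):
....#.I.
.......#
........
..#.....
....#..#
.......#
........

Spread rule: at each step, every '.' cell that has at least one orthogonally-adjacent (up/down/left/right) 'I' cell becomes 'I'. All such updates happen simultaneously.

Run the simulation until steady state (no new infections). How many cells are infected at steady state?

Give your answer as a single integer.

Answer: 50

Derivation:
Step 0 (initial): 1 infected
Step 1: +3 new -> 4 infected
Step 2: +2 new -> 6 infected
Step 3: +4 new -> 10 infected
Step 4: +5 new -> 15 infected
Step 5: +6 new -> 21 infected
Step 6: +6 new -> 27 infected
Step 7: +7 new -> 34 infected
Step 8: +6 new -> 40 infected
Step 9: +4 new -> 44 infected
Step 10: +3 new -> 47 infected
Step 11: +2 new -> 49 infected
Step 12: +1 new -> 50 infected
Step 13: +0 new -> 50 infected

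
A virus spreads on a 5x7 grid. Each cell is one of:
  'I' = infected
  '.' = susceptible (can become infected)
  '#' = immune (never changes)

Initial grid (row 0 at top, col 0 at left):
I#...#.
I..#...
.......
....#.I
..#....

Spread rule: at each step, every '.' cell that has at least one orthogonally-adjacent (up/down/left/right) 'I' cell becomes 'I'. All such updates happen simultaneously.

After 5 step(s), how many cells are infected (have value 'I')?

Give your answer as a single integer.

Step 0 (initial): 3 infected
Step 1: +5 new -> 8 infected
Step 2: +6 new -> 14 infected
Step 3: +8 new -> 22 infected
Step 4: +6 new -> 28 infected
Step 5: +2 new -> 30 infected

Answer: 30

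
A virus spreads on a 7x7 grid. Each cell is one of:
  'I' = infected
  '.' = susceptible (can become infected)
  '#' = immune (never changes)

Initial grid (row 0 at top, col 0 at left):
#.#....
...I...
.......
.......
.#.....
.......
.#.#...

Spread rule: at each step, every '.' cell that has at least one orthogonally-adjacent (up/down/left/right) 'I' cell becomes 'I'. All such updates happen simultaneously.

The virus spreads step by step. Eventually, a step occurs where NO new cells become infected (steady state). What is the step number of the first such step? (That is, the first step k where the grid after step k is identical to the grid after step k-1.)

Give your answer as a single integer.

Answer: 9

Derivation:
Step 0 (initial): 1 infected
Step 1: +4 new -> 5 infected
Step 2: +6 new -> 11 infected
Step 3: +9 new -> 20 infected
Step 4: +8 new -> 28 infected
Step 5: +5 new -> 33 infected
Step 6: +6 new -> 39 infected
Step 7: +3 new -> 42 infected
Step 8: +2 new -> 44 infected
Step 9: +0 new -> 44 infected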